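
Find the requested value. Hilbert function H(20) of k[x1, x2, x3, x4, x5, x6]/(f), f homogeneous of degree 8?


C(25,5)-C(17,5)=53130-6188=46942


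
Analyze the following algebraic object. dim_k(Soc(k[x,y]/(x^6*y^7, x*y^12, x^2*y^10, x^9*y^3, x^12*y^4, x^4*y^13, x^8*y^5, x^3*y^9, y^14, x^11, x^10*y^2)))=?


Socle = ann(m) = span of standard monomials u with x*u, y*u in I (staircase corners).
Redundant generators: x^12*y^4, x^4*y^13
Minimal generators: x^11, x^10*y^2, x^9*y^3, x^8*y^5, x^6*y^7, x^3*y^9, x^2*y^10, x*y^12, y^14
Corners: y^13, xy^11, x^2y^9, x^5y^8, x^7y^6, x^8y^4, x^9y^2, x^10y
Socle dim=8


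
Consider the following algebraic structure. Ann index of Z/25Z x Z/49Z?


Exponent = lcm of the cyclic orders; pairwise coprime => product.
5^2*7^2=25*49=1225


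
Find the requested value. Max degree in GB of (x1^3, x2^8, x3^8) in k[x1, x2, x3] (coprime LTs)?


Pure powers, coprime LTs => already GB.
Degrees: 3, 8, 8
Max=8


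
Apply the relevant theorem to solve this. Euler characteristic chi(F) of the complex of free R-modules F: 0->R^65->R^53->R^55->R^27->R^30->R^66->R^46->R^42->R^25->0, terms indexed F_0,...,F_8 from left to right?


chi = sum (-1)^i * rank:
(-1)^0*65=65
(-1)^1*53=-53
(-1)^2*55=55
(-1)^3*27=-27
(-1)^4*30=30
(-1)^5*66=-66
(-1)^6*46=46
(-1)^7*42=-42
(-1)^8*25=25
chi=33


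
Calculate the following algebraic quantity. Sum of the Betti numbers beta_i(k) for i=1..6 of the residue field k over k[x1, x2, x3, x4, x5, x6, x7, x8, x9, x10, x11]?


Koszul resolution: beta_i(k)=C(n,i), n=11
C(11,1)=11, C(11,2)=55, C(11,3)=165, C(11,4)=330, C(11,5)=462, C(11,6)=462
Sum=1485


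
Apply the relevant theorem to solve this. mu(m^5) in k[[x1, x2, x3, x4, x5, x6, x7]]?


C(n+d-1,d)=C(11,5)=462


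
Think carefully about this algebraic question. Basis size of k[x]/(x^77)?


Basis: 1,x,...,x^76
dim=77


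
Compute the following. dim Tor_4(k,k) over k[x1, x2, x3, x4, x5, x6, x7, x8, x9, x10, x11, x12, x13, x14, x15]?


Koszul: C(n,i)=C(15,4)=1365


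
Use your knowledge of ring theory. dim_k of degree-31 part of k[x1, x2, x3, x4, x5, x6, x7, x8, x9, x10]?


C(d+n-1,n-1)=C(40,9)=273438880


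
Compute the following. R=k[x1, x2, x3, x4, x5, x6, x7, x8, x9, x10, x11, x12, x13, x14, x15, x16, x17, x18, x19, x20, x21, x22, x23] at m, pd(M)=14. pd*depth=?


pd+depth=23
depth=23-14=9
pd*depth=14*9=126


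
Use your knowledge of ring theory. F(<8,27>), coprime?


gcd(8,27)=1 => F=ab-a-b=8*27-8-27=216-35=181


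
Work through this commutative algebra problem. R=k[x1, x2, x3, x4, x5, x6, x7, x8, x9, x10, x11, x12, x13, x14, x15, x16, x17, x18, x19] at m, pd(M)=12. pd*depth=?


pd+depth=19
depth=19-12=7
pd*depth=12*7=84


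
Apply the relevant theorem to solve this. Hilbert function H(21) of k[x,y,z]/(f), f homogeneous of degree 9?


C(23,2)-C(14,2)=253-91=162


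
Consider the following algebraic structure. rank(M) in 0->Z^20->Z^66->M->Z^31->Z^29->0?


Alt sum=0:
(-1)^0*20 + (-1)^1*66 + (-1)^2*? + (-1)^3*31 + (-1)^4*29=0
rank(M)=48


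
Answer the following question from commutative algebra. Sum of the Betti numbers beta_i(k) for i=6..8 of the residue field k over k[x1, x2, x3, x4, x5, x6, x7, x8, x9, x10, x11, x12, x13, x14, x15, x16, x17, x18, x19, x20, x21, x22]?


Koszul resolution: beta_i(k)=C(n,i), n=22
C(22,6)=74613, C(22,7)=170544, C(22,8)=319770
Sum=564927


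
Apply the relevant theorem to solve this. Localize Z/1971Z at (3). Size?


3-primary part: 1971=3^3*73
Size=3^3=27


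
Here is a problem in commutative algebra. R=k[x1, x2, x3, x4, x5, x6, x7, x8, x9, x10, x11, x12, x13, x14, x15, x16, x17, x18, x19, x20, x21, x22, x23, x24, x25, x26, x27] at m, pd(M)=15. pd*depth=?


pd+depth=27
depth=27-15=12
pd*depth=15*12=180


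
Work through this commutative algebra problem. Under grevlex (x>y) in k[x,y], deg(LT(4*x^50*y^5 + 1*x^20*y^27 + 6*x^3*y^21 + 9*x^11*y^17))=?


LT: 4*x^50*y^5
deg_x=50, deg_y=5
Total=50+5=55


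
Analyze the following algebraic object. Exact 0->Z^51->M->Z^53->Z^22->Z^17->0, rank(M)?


Alt sum=0:
(-1)^0*51 + (-1)^1*? + (-1)^2*53 + (-1)^3*22 + (-1)^4*17=0
rank(M)=99


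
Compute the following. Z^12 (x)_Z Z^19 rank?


rank(M(x)N) = rank(M)*rank(N)
12*19 = 228


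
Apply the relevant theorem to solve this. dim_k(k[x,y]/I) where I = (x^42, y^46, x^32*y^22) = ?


k[x,y]/I, I = (x^42, y^46, x^32*y^22)
Rect: 42x46=1932. Corner: (42-32)x(46-22)=240.
dim = 1932-240 = 1692


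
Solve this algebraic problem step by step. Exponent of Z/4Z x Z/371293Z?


Exponent = lcm of the cyclic orders; pairwise coprime => product.
2^2*13^5=4*371293=1485172


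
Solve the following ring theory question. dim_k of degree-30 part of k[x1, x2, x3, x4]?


C(d+n-1,n-1)=C(33,3)=5456


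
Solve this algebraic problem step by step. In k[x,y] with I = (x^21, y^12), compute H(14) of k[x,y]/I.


k[x,y], I = (x^21, y^12), d = 14
Need i < 21 and d-i < 12.
Range: 3 <= i <= 14.
H(14) = 12


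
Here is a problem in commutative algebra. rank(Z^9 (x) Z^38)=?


rank(M(x)N) = rank(M)*rank(N)
9*38 = 342


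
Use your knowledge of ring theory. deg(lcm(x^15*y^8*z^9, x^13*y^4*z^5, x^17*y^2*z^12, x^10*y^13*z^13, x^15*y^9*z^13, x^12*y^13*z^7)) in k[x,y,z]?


lcm = componentwise max:
x: max(15,13,17,10,15,12)=17
y: max(8,4,2,13,9,13)=13
z: max(9,5,12,13,13,7)=13
Total=17+13+13=43


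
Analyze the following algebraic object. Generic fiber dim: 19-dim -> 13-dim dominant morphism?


dim(fiber)=dim(X)-dim(Y)=19-13=6


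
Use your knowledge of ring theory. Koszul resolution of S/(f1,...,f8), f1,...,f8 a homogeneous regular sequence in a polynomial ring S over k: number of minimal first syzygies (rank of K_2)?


Regular sequence => Koszul complex is the minimal free resolution.
Syz_1 minimally generated by Koszul relations f_i*e_j - f_j*e_i (i<j): mu(Syz_1) = beta_2 = C(m,2) = m(m-1)/2
m=8
8*7/2 = 28


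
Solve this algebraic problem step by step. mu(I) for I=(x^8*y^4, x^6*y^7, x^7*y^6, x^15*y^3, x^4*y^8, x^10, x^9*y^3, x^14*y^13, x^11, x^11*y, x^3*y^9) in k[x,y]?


Remove redundant (divisible by others).
x^14*y^13 redundant.
x^11 redundant.
x^15*y^3 redundant.
x^11*y redundant.
Min: x^10, x^9*y^3, x^8*y^4, x^7*y^6, x^6*y^7, x^4*y^8, x^3*y^9
Count=7


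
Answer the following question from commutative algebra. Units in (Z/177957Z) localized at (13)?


Local ring = Z/2197Z.
phi(2197) = 13^2*(13-1) = 2028


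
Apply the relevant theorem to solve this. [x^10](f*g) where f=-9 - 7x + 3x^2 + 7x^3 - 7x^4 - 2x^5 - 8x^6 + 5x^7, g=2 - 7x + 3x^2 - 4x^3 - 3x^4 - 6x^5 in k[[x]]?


[x^10] = sum a_i*b_j, i+j=10
  -2*-6=12
  -8*-3=24
  5*-4=-20
Sum=16


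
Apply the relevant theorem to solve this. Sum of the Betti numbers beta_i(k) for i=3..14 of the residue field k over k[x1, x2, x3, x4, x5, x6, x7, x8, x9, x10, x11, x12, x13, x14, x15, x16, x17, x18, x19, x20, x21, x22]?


Koszul resolution: beta_i(k)=C(n,i), n=22
C(22,3)=1540, C(22,4)=7315, C(22,5)=26334, C(22,6)=74613, C(22,7)=170544, C(22,8)=319770, C(22,9)=497420, C(22,10)=646646, C(22,11)=705432, C(22,12)=646646, C(22,13)=497420, C(22,14)=319770
Sum=3913450


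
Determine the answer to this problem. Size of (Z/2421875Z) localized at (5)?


5-primary part: 2421875=5^7*31
Size=5^7=78125


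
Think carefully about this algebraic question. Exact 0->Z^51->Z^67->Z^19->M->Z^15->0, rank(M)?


Alt sum=0:
(-1)^0*51 + (-1)^1*67 + (-1)^2*19 + (-1)^3*? + (-1)^4*15=0
rank(M)=18


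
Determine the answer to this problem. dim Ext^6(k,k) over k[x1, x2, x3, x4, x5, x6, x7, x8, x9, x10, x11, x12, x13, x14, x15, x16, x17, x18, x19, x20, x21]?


C(n,i)=C(21,6)=54264


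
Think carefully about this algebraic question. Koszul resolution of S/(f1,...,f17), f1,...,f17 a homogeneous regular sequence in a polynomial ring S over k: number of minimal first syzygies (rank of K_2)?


Regular sequence => Koszul complex is the minimal free resolution.
Syz_1 minimally generated by Koszul relations f_i*e_j - f_j*e_i (i<j): mu(Syz_1) = beta_2 = C(m,2) = m(m-1)/2
m=17
17*16/2 = 136


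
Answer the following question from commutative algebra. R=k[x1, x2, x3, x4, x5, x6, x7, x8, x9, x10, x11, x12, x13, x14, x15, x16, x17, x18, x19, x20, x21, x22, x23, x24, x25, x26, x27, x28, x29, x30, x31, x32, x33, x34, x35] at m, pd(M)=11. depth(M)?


pd+depth=depth(R)=35
depth=35-11=24


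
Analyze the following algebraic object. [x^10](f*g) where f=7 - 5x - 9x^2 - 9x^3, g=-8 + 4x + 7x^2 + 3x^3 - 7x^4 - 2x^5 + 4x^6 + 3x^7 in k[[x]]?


[x^10] = sum a_i*b_j, i+j=10
  -9*3=-27
Sum=-27


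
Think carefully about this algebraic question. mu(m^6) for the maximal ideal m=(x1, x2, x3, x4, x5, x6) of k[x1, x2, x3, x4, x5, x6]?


Graded Nakayama: mu(m^d) = dim_k (m^d/m^(d+1)) = #degree-6 monomials in 6 vars
C(n+d-1,d)=C(11,6)=462


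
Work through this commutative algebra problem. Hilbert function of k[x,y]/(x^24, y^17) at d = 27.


k[x,y], I = (x^24, y^17), d = 27
Need i < 24 and d-i < 17.
Range: 11 <= i <= 23.
H(27) = 13


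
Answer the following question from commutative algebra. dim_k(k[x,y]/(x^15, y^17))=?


Basis: x^i*y^j, i<15, j<17
15*17=255


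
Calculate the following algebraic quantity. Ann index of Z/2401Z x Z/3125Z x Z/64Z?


Exponent = lcm of the cyclic orders; pairwise coprime => product.
7^4*5^5*2^6=2401*3125*64=480200000


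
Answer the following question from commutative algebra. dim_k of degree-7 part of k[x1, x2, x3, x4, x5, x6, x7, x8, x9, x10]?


C(d+n-1,n-1)=C(16,9)=11440


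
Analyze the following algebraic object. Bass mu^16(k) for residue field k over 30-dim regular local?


C(n,i)=C(30,16)=145422675


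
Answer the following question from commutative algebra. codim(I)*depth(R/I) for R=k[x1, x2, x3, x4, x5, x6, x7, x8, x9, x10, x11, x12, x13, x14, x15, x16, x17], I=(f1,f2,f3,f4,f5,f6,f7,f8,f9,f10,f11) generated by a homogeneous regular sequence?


codim=11, depth=dim(R/I)=17-11=6
Product=11*6=66


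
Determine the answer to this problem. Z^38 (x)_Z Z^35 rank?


rank(M(x)N) = rank(M)*rank(N)
38*35 = 1330


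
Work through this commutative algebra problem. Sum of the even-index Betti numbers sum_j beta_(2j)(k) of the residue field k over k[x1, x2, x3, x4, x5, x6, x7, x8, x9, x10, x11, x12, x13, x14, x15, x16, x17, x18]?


Koszul resolution: beta_i(k)=C(n,i), n=18
sum_even C(18,i) = 2^(n-1) = 2^17 = 131072


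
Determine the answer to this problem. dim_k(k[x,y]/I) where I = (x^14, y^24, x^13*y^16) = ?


k[x,y]/I, I = (x^14, y^24, x^13*y^16)
Rect: 14x24=336. Corner: (14-13)x(24-16)=8.
dim = 336-8 = 328


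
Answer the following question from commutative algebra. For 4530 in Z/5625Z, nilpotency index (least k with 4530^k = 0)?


4530^k mod 5625:
k=1: 4530
k=2: 900
k=3: 4500
k=4: 0
First zero at k = 4


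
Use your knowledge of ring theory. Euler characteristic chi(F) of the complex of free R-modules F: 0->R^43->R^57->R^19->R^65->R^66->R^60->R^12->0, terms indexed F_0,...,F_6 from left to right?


chi = sum (-1)^i * rank:
(-1)^0*43=43
(-1)^1*57=-57
(-1)^2*19=19
(-1)^3*65=-65
(-1)^4*66=66
(-1)^5*60=-60
(-1)^6*12=12
chi=-42


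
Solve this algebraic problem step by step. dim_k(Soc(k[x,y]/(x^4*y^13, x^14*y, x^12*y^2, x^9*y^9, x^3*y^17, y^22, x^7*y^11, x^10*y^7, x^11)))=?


Socle = ann(m) = span of standard monomials u with x*u, y*u in I (staircase corners).
Redundant generators: x^14*y, x^12*y^2
Minimal generators: x^11, x^10*y^7, x^9*y^9, x^7*y^11, x^4*y^13, x^3*y^17, y^22
Corners: x^2y^21, x^3y^16, x^6y^12, x^8y^10, x^9y^8, x^10y^6
Socle dim=6


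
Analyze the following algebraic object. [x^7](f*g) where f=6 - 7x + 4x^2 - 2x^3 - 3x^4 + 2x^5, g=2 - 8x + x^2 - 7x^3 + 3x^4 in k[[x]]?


[x^7] = sum a_i*b_j, i+j=7
  -2*3=-6
  -3*-7=21
  2*1=2
Sum=17


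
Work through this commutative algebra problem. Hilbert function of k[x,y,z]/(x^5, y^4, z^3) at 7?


Need i<5, j<4, k<3 with i+j+k=7.
For each i, j ranges over max(0,7-i-2)..min(3,7-i):
  i=0: j in [5,3] -> 0
  i=1: j in [4,3] -> 0
  i=2: j in [3,3] -> 1
  i=3: j in [2,3] -> 2
  i=4: j in [1,3] -> 3
H(7) = 0+0+1+2+3 = 6


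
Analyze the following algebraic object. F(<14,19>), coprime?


gcd(14,19)=1 => F=ab-a-b=14*19-14-19=266-33=233


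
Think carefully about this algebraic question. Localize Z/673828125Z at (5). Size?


5-primary part: 673828125=5^10*69
Size=5^10=9765625


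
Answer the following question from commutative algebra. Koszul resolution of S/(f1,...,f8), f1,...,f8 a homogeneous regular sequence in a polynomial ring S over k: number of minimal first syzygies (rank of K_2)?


Regular sequence => Koszul complex is the minimal free resolution.
Syz_1 minimally generated by Koszul relations f_i*e_j - f_j*e_i (i<j): mu(Syz_1) = beta_2 = C(m,2) = m(m-1)/2
m=8
8*7/2 = 28


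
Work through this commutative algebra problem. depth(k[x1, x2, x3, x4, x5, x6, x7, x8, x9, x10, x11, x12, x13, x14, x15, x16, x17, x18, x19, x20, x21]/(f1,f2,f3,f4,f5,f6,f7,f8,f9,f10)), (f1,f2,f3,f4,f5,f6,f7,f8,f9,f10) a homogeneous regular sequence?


depth(R)=21
depth(R/I)=21-10=11


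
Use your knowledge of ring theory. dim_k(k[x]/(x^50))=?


Basis: 1,x,...,x^49
dim=50


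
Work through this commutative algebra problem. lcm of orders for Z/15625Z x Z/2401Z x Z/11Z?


Exponent = lcm of the cyclic orders; pairwise coprime => product.
5^6*7^4*11^1=15625*2401*11=412671875


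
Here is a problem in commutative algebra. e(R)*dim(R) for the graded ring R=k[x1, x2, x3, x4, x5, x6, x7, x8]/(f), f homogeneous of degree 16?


e(R)=deg(f)=16, dim(R)=8-1=7
e*dim=16*7=112


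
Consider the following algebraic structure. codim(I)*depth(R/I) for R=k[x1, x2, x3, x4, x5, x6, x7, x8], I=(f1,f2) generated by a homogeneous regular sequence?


codim=2, depth=dim(R/I)=8-2=6
Product=2*6=12


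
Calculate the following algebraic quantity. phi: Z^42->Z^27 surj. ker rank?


rank(ker) = 42-27 = 15


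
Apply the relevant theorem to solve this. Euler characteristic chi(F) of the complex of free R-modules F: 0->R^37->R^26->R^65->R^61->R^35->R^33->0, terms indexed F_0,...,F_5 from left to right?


chi = sum (-1)^i * rank:
(-1)^0*37=37
(-1)^1*26=-26
(-1)^2*65=65
(-1)^3*61=-61
(-1)^4*35=35
(-1)^5*33=-33
chi=17


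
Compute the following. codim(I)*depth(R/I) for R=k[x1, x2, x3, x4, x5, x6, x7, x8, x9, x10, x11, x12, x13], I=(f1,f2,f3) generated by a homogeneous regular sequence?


codim=3, depth=dim(R/I)=13-3=10
Product=3*10=30


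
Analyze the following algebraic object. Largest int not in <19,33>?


gcd(19,33)=1 => F=ab-a-b=19*33-19-33=627-52=575


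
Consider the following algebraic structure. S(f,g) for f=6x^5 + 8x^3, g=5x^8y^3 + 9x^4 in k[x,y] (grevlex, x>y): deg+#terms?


LT(f)=6x^5, LT(g)=5x^8y^3
lcm(LM)=x^8y^3
S(f,g) (scaled by 30 to clear denominators) = 5x^3y^3*f - 6*g = 40x^6y^3 - 54x^4
2 terms, deg 9.
9+2=11


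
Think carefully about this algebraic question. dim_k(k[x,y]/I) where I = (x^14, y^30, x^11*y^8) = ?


k[x,y]/I, I = (x^14, y^30, x^11*y^8)
Rect: 14x30=420. Corner: (14-11)x(30-8)=66.
dim = 420-66 = 354


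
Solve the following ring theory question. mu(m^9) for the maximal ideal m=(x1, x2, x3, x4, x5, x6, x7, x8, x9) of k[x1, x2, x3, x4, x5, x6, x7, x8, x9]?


Graded Nakayama: mu(m^d) = dim_k (m^d/m^(d+1)) = #degree-9 monomials in 9 vars
C(n+d-1,d)=C(17,9)=24310


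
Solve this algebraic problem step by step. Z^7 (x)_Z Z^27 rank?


rank(M(x)N) = rank(M)*rank(N)
7*27 = 189


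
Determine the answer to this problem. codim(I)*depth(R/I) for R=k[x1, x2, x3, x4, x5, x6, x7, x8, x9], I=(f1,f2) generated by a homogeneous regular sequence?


codim=2, depth=dim(R/I)=9-2=7
Product=2*7=14


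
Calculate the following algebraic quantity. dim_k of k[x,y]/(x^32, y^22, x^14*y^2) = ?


k[x,y]/I, I = (x^32, y^22, x^14*y^2)
Rect: 32x22=704. Corner: (32-14)x(22-2)=360.
dim = 704-360 = 344


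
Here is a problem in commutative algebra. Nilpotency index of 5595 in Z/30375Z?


5595^k mod 30375:
k=1: 5595
k=2: 17775
k=3: 3375
k=4: 20250
k=5: 0
First zero at k = 5


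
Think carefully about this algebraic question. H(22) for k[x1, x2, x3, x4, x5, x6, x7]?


C(d+n-1,n-1)=C(28,6)=376740


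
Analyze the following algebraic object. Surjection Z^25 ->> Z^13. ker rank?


rank(ker) = 25-13 = 12


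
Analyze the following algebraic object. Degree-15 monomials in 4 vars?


C(d+n-1,n-1)=C(18,3)=816


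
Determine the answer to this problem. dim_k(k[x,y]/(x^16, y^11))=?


Basis: x^i*y^j, i<16, j<11
16*11=176


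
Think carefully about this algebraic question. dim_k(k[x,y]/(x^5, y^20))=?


Basis: x^i*y^j, i<5, j<20
5*20=100


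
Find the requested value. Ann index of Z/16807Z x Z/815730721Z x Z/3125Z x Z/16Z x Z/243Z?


Exponent = lcm of the cyclic orders; pairwise coprime => product.
7^5*13^8*5^5*2^4*3^5=16807*815730721*3125*16*243=166576332668341050000


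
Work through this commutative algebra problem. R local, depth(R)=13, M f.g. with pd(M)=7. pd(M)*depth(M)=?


pd+depth=13
depth=13-7=6
pd*depth=7*6=42


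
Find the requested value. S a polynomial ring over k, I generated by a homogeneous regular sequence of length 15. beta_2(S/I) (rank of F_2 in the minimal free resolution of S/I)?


Regular sequence => Koszul complex is the minimal free resolution.
Syz_1 minimally generated by Koszul relations f_i*e_j - f_j*e_i (i<j): mu(Syz_1) = beta_2 = C(m,2) = m(m-1)/2
m=15
15*14/2 = 105


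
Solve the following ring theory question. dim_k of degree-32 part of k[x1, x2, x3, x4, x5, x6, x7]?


C(d+n-1,n-1)=C(38,6)=2760681


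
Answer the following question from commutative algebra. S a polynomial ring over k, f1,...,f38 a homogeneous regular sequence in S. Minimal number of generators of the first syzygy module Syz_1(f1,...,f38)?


Regular sequence => Koszul complex is the minimal free resolution.
Syz_1 minimally generated by Koszul relations f_i*e_j - f_j*e_i (i<j): mu(Syz_1) = beta_2 = C(m,2) = m(m-1)/2
m=38
38*37/2 = 703


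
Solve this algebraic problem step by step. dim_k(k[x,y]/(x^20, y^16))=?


Basis: x^i*y^j, i<20, j<16
20*16=320


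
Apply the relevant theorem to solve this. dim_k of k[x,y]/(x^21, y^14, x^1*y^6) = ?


k[x,y]/I, I = (x^21, y^14, x^1*y^6)
Rect: 21x14=294. Corner: (21-1)x(14-6)=160.
dim = 294-160 = 134


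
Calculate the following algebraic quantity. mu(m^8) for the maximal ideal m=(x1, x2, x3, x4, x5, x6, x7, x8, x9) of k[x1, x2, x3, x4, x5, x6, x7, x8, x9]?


Graded Nakayama: mu(m^d) = dim_k (m^d/m^(d+1)) = #degree-8 monomials in 9 vars
C(n+d-1,d)=C(16,8)=12870


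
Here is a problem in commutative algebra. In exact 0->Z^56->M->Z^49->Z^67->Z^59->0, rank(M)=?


Alt sum=0:
(-1)^0*56 + (-1)^1*? + (-1)^2*49 + (-1)^3*67 + (-1)^4*59=0
rank(M)=97


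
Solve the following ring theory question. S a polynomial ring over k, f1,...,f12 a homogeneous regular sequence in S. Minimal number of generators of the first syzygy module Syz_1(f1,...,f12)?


Regular sequence => Koszul complex is the minimal free resolution.
Syz_1 minimally generated by Koszul relations f_i*e_j - f_j*e_i (i<j): mu(Syz_1) = beta_2 = C(m,2) = m(m-1)/2
m=12
12*11/2 = 66


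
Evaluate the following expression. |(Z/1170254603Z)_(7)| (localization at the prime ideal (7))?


7-primary part: 1170254603=7^9*29
Size=7^9=40353607


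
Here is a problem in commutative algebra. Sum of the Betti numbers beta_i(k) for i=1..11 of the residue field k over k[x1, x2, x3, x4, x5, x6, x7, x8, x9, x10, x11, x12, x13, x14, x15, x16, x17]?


Koszul resolution: beta_i(k)=C(n,i), n=17
C(17,1)=17, C(17,2)=136, C(17,3)=680, C(17,4)=2380, C(17,5)=6188, C(17,6)=12376, C(17,7)=19448, C(17,8)=24310, C(17,9)=24310, C(17,10)=19448, C(17,11)=12376
Sum=121669


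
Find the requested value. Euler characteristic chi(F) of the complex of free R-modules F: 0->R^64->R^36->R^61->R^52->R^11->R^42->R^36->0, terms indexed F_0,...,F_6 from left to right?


chi = sum (-1)^i * rank:
(-1)^0*64=64
(-1)^1*36=-36
(-1)^2*61=61
(-1)^3*52=-52
(-1)^4*11=11
(-1)^5*42=-42
(-1)^6*36=36
chi=42


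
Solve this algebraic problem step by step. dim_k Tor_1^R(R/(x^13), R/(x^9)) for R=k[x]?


Tor_1(R/I,R/J)=(I cap J)/IJ=(x^13)/(x^22)
dim=22-13=min(13,9)=9


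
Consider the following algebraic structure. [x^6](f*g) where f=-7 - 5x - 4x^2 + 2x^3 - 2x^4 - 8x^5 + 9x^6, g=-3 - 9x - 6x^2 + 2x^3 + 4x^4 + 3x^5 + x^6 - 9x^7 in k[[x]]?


[x^6] = sum a_i*b_j, i+j=6
  -7*1=-7
  -5*3=-15
  -4*4=-16
  2*2=4
  -2*-6=12
  -8*-9=72
  9*-3=-27
Sum=23


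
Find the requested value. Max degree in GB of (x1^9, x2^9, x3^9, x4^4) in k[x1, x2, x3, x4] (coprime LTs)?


Pure powers, coprime LTs => already GB.
Degrees: 9, 9, 9, 4
Max=9


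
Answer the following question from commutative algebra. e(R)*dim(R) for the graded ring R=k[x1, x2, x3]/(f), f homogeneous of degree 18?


e(R)=deg(f)=18, dim(R)=3-1=2
e*dim=18*2=36


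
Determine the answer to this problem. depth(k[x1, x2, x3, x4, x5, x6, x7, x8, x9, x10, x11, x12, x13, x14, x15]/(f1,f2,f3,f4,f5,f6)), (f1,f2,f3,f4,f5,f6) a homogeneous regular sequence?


depth(R)=15
depth(R/I)=15-6=9


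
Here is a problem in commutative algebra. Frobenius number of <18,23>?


gcd(18,23)=1 => F=ab-a-b=18*23-18-23=414-41=373


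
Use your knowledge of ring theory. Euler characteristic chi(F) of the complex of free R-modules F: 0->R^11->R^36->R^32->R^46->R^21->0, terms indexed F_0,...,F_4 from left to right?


chi = sum (-1)^i * rank:
(-1)^0*11=11
(-1)^1*36=-36
(-1)^2*32=32
(-1)^3*46=-46
(-1)^4*21=21
chi=-18


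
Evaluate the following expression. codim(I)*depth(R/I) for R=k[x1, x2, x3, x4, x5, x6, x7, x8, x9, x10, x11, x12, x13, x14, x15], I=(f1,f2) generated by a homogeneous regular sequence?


codim=2, depth=dim(R/I)=15-2=13
Product=2*13=26


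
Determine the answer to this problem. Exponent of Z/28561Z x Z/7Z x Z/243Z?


Exponent = lcm of the cyclic orders; pairwise coprime => product.
13^4*7^1*3^5=28561*7*243=48582261


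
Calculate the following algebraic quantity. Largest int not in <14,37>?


gcd(14,37)=1 => F=ab-a-b=14*37-14-37=518-51=467


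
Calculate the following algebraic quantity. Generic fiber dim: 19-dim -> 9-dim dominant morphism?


dim(fiber)=dim(X)-dim(Y)=19-9=10


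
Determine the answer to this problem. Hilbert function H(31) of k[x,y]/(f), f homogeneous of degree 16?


H(t)=d for t>=d-1.
d=16, t=31
H(31)=16


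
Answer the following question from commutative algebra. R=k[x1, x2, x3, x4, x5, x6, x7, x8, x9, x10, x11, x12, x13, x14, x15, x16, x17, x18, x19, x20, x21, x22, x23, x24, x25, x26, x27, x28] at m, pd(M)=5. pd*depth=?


pd+depth=28
depth=28-5=23
pd*depth=5*23=115


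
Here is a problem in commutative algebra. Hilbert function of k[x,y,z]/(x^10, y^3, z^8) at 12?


Need i<10, j<3, k<8 with i+j+k=12.
For each i, j ranges over max(0,12-i-7)..min(2,12-i):
  i=0: j in [5,2] -> 0
  i=1: j in [4,2] -> 0
  i=2: j in [3,2] -> 0
  i=3: j in [2,2] -> 1
  i=4: j in [1,2] -> 2
  i=5: j in [0,2] -> 3
  i=6: j in [0,2] -> 3
  i=7: j in [0,2] -> 3
  i=8: j in [0,2] -> 3
  i=9: j in [0,2] -> 3
H(12) = 0+0+0+1+2+3+3+3+3+3 = 18


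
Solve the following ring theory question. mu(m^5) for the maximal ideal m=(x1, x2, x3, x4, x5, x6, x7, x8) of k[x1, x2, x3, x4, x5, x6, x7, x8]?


Graded Nakayama: mu(m^d) = dim_k (m^d/m^(d+1)) = #degree-5 monomials in 8 vars
C(n+d-1,d)=C(12,5)=792


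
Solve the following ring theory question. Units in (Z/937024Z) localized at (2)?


Local ring = Z/64Z.
phi(64) = 2^5*(2-1) = 32


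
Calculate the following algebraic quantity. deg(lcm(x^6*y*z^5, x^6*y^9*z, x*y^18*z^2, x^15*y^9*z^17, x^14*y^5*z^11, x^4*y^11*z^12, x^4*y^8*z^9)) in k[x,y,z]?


lcm = componentwise max:
x: max(6,6,1,15,14,4,4)=15
y: max(1,9,18,9,5,11,8)=18
z: max(5,1,2,17,11,12,9)=17
Total=15+18+17=50


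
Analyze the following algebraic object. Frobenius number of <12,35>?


gcd(12,35)=1 => F=ab-a-b=12*35-12-35=420-47=373


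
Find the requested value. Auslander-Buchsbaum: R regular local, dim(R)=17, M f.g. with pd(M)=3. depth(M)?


pd+depth=depth(R)=17
depth=17-3=14


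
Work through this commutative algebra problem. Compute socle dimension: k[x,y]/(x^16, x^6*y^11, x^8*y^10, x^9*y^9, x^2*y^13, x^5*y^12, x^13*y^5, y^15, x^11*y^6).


Socle = ann(m) = span of standard monomials u with x*u, y*u in I (staircase corners).
Minimal generators: x^16, x^13*y^5, x^11*y^6, x^9*y^9, x^8*y^10, x^6*y^11, x^5*y^12, x^2*y^13, y^15
Corners: xy^14, x^4y^12, x^5y^11, x^7y^10, x^8y^9, x^10y^8, x^12y^5, x^15y^4
Socle dim=8


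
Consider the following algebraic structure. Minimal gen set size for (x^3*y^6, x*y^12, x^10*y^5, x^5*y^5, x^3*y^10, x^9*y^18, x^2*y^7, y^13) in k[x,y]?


Remove redundant (divisible by others).
x^9*y^18 redundant.
x^10*y^5 redundant.
x^3*y^10 redundant.
Min: x^5*y^5, x^3*y^6, x^2*y^7, x*y^12, y^13
Count=5


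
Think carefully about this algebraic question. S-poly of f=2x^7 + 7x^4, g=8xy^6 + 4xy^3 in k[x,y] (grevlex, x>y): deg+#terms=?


LT(f)=2x^7, LT(g)=8xy^6
lcm(LM)=x^7y^6
S(f,g) (scaled by 16 to clear denominators) = 8y^6*f - 2x^6*g = -8x^7y^3 + 56x^4y^6
2 terms, deg 10.
10+2=12


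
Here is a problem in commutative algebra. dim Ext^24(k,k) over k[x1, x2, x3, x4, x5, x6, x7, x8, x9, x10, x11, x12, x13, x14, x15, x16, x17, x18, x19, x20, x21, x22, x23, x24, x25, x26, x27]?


C(n,i)=C(27,24)=2925


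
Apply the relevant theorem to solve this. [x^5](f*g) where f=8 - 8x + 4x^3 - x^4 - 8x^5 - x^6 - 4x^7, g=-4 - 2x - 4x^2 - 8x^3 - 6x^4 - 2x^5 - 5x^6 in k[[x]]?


[x^5] = sum a_i*b_j, i+j=5
  8*-2=-16
  -8*-6=48
  4*-4=-16
  -1*-2=2
  -8*-4=32
Sum=50


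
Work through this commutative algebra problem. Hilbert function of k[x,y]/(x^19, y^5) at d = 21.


k[x,y], I = (x^19, y^5), d = 21
Need i < 19 and d-i < 5.
Range: 17 <= i <= 18.
H(21) = 2


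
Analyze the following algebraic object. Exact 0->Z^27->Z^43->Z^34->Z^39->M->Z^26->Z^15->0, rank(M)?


Alt sum=0:
(-1)^0*27 + (-1)^1*43 + (-1)^2*34 + (-1)^3*39 + (-1)^4*? + (-1)^5*26 + (-1)^6*15=0
rank(M)=32


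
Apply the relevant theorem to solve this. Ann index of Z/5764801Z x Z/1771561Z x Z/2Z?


Exponent = lcm of the cyclic orders; pairwise coprime => product.
7^8*11^6*2^1=5764801*1771561*2=20425393248722


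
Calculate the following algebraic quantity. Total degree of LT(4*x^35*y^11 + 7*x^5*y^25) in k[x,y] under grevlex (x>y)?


LT: 4*x^35*y^11
deg_x=35, deg_y=11
Total=35+11=46


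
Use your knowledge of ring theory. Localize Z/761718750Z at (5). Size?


5-primary part: 761718750=5^10*78
Size=5^10=9765625


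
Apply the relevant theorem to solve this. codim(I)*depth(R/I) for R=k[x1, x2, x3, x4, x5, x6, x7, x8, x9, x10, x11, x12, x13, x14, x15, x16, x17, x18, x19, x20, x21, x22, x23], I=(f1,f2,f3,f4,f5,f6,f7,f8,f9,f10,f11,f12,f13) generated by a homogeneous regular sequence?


codim=13, depth=dim(R/I)=23-13=10
Product=13*10=130


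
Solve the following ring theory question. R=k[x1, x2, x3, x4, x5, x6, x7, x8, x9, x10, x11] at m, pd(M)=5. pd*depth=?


pd+depth=11
depth=11-5=6
pd*depth=5*6=30


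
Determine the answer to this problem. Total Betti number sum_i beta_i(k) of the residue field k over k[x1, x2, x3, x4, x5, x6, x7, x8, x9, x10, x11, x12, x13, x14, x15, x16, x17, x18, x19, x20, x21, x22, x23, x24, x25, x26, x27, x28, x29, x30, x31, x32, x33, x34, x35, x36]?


Koszul resolution: beta_i(k)=C(n,i), n=36
sum_i C(36,i) = 2^36 = 68719476736


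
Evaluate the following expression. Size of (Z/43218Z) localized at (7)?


7-primary part: 43218=7^4*18
Size=7^4=2401


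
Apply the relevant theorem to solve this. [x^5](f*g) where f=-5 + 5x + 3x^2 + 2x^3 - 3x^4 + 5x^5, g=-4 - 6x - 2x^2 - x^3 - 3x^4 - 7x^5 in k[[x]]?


[x^5] = sum a_i*b_j, i+j=5
  -5*-7=35
  5*-3=-15
  3*-1=-3
  2*-2=-4
  -3*-6=18
  5*-4=-20
Sum=11


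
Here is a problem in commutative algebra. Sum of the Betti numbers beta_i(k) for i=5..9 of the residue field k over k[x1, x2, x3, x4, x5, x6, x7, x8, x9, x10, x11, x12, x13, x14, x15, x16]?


Koszul resolution: beta_i(k)=C(n,i), n=16
C(16,5)=4368, C(16,6)=8008, C(16,7)=11440, C(16,8)=12870, C(16,9)=11440
Sum=48126


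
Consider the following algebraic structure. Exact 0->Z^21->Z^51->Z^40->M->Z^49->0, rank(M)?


Alt sum=0:
(-1)^0*21 + (-1)^1*51 + (-1)^2*40 + (-1)^3*? + (-1)^4*49=0
rank(M)=59


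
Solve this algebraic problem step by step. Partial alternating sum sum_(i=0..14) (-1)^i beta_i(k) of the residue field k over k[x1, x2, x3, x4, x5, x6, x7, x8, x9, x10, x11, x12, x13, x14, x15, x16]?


Koszul resolution: beta_i(k)=C(n,i), n=16
sum_(i=0..p) (-1)^i C(n,i) = (-1)^p C(n-1,p)
(-1)^14*C(15,14) = (-1)^14*15 = 15


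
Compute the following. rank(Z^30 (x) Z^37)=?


rank(M(x)N) = rank(M)*rank(N)
30*37 = 1110


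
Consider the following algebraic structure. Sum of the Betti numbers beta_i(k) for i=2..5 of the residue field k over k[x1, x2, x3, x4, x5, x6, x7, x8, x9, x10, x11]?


Koszul resolution: beta_i(k)=C(n,i), n=11
C(11,2)=55, C(11,3)=165, C(11,4)=330, C(11,5)=462
Sum=1012


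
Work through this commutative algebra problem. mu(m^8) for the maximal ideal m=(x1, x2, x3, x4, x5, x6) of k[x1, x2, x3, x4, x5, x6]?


Graded Nakayama: mu(m^d) = dim_k (m^d/m^(d+1)) = #degree-8 monomials in 6 vars
C(n+d-1,d)=C(13,8)=1287


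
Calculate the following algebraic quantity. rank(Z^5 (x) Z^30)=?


rank(M(x)N) = rank(M)*rank(N)
5*30 = 150


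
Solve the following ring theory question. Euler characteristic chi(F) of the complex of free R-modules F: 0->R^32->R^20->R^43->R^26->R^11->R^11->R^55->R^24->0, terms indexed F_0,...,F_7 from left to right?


chi = sum (-1)^i * rank:
(-1)^0*32=32
(-1)^1*20=-20
(-1)^2*43=43
(-1)^3*26=-26
(-1)^4*11=11
(-1)^5*11=-11
(-1)^6*55=55
(-1)^7*24=-24
chi=60


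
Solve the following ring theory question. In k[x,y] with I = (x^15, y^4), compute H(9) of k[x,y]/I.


k[x,y], I = (x^15, y^4), d = 9
Need i < 15 and d-i < 4.
Range: 6 <= i <= 9.
H(9) = 4


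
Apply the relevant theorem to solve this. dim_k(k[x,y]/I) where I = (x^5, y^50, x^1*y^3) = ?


k[x,y]/I, I = (x^5, y^50, x^1*y^3)
Rect: 5x50=250. Corner: (5-1)x(50-3)=188.
dim = 250-188 = 62


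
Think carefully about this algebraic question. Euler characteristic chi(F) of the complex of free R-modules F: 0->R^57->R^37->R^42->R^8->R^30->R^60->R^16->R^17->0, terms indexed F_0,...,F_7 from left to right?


chi = sum (-1)^i * rank:
(-1)^0*57=57
(-1)^1*37=-37
(-1)^2*42=42
(-1)^3*8=-8
(-1)^4*30=30
(-1)^5*60=-60
(-1)^6*16=16
(-1)^7*17=-17
chi=23


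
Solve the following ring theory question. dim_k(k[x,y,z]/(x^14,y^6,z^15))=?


Basis: x^iy^jz^k, i<14,j<6,k<15
14*6*15=1260


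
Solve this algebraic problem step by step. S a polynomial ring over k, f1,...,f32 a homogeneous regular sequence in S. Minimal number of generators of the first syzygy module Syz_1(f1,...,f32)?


Regular sequence => Koszul complex is the minimal free resolution.
Syz_1 minimally generated by Koszul relations f_i*e_j - f_j*e_i (i<j): mu(Syz_1) = beta_2 = C(m,2) = m(m-1)/2
m=32
32*31/2 = 496


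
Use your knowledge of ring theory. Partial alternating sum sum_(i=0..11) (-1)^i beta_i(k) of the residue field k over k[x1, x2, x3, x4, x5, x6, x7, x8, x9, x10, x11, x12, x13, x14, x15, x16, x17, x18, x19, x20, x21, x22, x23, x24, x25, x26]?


Koszul resolution: beta_i(k)=C(n,i), n=26
sum_(i=0..p) (-1)^i C(n,i) = (-1)^p C(n-1,p)
(-1)^11*C(25,11) = (-1)^11*4457400 = -4457400


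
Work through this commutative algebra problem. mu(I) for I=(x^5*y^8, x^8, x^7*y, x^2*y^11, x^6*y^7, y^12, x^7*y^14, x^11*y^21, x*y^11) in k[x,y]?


Remove redundant (divisible by others).
x^2*y^11 redundant.
x^11*y^21 redundant.
x^7*y^14 redundant.
Min: x^8, x^7*y, x^6*y^7, x^5*y^8, x*y^11, y^12
Count=6


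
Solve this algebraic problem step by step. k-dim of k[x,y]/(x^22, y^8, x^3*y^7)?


k[x,y]/I, I = (x^22, y^8, x^3*y^7)
Rect: 22x8=176. Corner: (22-3)x(8-7)=19.
dim = 176-19 = 157


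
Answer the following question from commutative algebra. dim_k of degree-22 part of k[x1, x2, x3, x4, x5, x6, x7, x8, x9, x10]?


C(d+n-1,n-1)=C(31,9)=20160075


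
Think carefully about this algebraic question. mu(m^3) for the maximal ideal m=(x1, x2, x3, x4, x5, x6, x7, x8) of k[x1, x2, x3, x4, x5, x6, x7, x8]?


Graded Nakayama: mu(m^d) = dim_k (m^d/m^(d+1)) = #degree-3 monomials in 8 vars
C(n+d-1,d)=C(10,3)=120


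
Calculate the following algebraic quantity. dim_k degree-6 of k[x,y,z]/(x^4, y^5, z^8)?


Need i<4, j<5, k<8 with i+j+k=6.
For each i, j ranges over max(0,6-i-7)..min(4,6-i):
  i=0: j in [0,4] -> 5
  i=1: j in [0,4] -> 5
  i=2: j in [0,4] -> 5
  i=3: j in [0,3] -> 4
H(6) = 5+5+5+4 = 19


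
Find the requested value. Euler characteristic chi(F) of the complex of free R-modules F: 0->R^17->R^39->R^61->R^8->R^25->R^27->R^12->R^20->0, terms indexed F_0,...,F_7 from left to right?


chi = sum (-1)^i * rank:
(-1)^0*17=17
(-1)^1*39=-39
(-1)^2*61=61
(-1)^3*8=-8
(-1)^4*25=25
(-1)^5*27=-27
(-1)^6*12=12
(-1)^7*20=-20
chi=21


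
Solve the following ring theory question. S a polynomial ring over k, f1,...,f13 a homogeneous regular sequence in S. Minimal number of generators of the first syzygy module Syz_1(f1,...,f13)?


Regular sequence => Koszul complex is the minimal free resolution.
Syz_1 minimally generated by Koszul relations f_i*e_j - f_j*e_i (i<j): mu(Syz_1) = beta_2 = C(m,2) = m(m-1)/2
m=13
13*12/2 = 78


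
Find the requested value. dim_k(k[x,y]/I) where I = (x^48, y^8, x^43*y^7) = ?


k[x,y]/I, I = (x^48, y^8, x^43*y^7)
Rect: 48x8=384. Corner: (48-43)x(8-7)=5.
dim = 384-5 = 379


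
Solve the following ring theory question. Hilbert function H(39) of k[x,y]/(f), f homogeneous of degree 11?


H(t)=d for t>=d-1.
d=11, t=39
H(39)=11


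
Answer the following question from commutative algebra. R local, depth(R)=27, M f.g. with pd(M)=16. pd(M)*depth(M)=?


pd+depth=27
depth=27-16=11
pd*depth=16*11=176


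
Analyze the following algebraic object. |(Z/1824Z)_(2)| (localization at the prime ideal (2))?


2-primary part: 1824=2^5*57
Size=2^5=32


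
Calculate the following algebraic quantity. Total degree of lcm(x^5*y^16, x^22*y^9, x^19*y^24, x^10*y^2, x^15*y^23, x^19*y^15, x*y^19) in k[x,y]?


lcm = componentwise max:
x: max(5,22,19,10,15,19,1)=22
y: max(16,9,24,2,23,15,19)=24
Total=22+24=46


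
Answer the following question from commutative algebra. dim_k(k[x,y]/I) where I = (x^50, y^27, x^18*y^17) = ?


k[x,y]/I, I = (x^50, y^27, x^18*y^17)
Rect: 50x27=1350. Corner: (50-18)x(27-17)=320.
dim = 1350-320 = 1030


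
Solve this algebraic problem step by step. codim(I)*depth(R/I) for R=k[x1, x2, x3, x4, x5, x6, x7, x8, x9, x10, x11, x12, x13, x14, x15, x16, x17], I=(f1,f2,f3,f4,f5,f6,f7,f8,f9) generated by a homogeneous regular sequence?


codim=9, depth=dim(R/I)=17-9=8
Product=9*8=72


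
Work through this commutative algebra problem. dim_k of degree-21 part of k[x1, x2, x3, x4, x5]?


C(d+n-1,n-1)=C(25,4)=12650


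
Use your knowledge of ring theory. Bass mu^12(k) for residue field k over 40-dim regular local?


C(n,i)=C(40,12)=5586853480


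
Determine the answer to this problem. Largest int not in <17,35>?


gcd(17,35)=1 => F=ab-a-b=17*35-17-35=595-52=543


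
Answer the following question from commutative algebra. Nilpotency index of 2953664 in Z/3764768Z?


2953664^k mod 3764768:
k=1: 2953664
k=2: 255584
k=3: 1745184
k=4: 691488
k=5: 2689120
k=6: 0
First zero at k = 6


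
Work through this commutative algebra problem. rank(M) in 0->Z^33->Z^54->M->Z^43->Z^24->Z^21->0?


Alt sum=0:
(-1)^0*33 + (-1)^1*54 + (-1)^2*? + (-1)^3*43 + (-1)^4*24 + (-1)^5*21=0
rank(M)=61


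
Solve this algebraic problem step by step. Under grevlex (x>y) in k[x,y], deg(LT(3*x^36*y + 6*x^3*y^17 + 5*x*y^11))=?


LT: 3*x^36*y
deg_x=36, deg_y=1
Total=36+1=37


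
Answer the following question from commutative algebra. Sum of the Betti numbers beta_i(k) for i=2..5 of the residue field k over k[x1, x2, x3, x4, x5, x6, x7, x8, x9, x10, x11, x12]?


Koszul resolution: beta_i(k)=C(n,i), n=12
C(12,2)=66, C(12,3)=220, C(12,4)=495, C(12,5)=792
Sum=1573


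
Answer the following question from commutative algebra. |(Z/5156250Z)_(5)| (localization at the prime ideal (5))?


5-primary part: 5156250=5^7*66
Size=5^7=78125


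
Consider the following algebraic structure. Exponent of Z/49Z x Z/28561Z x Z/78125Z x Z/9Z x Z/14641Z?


Exponent = lcm of the cyclic orders; pairwise coprime => product.
7^2*13^4*5^7*3^2*11^4=49*28561*78125*9*14641=14406973909453125


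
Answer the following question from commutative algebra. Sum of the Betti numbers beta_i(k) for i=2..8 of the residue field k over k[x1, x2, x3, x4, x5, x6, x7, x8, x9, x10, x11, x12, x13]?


Koszul resolution: beta_i(k)=C(n,i), n=13
C(13,2)=78, C(13,3)=286, C(13,4)=715, C(13,5)=1287, C(13,6)=1716, C(13,7)=1716, C(13,8)=1287
Sum=7085


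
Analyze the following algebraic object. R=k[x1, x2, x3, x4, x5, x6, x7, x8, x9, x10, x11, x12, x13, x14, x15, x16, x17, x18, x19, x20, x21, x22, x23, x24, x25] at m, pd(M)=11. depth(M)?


pd+depth=depth(R)=25
depth=25-11=14


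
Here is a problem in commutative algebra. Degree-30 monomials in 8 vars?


C(d+n-1,n-1)=C(37,7)=10295472


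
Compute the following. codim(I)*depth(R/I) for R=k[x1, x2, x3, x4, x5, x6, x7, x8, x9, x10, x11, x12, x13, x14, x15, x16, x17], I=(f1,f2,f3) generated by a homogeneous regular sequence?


codim=3, depth=dim(R/I)=17-3=14
Product=3*14=42


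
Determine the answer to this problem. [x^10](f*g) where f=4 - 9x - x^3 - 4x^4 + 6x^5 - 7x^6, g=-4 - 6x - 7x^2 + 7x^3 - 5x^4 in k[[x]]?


[x^10] = sum a_i*b_j, i+j=10
  -7*-5=35
Sum=35


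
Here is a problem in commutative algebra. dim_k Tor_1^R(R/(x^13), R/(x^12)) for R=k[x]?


Tor_1(R/I,R/J)=(I cap J)/IJ=(x^13)/(x^25)
dim=25-13=min(13,12)=12


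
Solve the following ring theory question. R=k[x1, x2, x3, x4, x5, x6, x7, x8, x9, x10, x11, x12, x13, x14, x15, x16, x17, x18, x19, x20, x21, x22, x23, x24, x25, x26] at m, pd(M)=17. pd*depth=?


pd+depth=26
depth=26-17=9
pd*depth=17*9=153


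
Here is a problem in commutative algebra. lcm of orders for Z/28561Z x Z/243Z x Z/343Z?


Exponent = lcm of the cyclic orders; pairwise coprime => product.
13^4*3^5*7^3=28561*243*343=2380530789


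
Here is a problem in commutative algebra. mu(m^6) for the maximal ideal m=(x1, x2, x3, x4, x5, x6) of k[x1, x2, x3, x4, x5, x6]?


Graded Nakayama: mu(m^d) = dim_k (m^d/m^(d+1)) = #degree-6 monomials in 6 vars
C(n+d-1,d)=C(11,6)=462


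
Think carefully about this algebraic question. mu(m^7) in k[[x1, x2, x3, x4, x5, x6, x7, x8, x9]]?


C(n+d-1,d)=C(15,7)=6435


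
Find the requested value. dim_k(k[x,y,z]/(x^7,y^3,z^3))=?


Basis: x^iy^jz^k, i<7,j<3,k<3
7*3*3=63


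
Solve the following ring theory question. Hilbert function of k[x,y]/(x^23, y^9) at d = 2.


k[x,y], I = (x^23, y^9), d = 2
Need i < 23 and d-i < 9.
Range: 0 <= i <= 2.
H(2) = 3


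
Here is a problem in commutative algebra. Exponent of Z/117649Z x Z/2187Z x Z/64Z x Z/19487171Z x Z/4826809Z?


Exponent = lcm of the cyclic orders; pairwise coprime => product.
7^6*3^7*2^6*11^7*13^6=117649*2187*64*19487171*4826809=1548909013536063959427648


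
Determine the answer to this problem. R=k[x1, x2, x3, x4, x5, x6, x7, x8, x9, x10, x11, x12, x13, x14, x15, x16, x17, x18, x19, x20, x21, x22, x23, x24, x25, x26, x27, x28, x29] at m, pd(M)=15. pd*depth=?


pd+depth=29
depth=29-15=14
pd*depth=15*14=210
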